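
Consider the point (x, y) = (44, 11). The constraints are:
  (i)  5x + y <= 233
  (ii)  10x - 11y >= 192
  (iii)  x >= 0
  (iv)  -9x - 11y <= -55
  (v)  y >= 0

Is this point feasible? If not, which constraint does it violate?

feasible

(i): 231 ≤ 233 ✓
(ii): 319 ≥ 192 ✓
(iii): 44 ≥ 0 ✓
(iv): -517 ≤ -55 ✓
(v): 11 ≥ 0 ✓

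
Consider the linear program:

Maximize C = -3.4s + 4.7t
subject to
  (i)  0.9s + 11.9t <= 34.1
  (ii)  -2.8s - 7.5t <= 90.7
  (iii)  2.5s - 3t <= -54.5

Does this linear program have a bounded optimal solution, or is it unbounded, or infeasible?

bounded optimum

Extreme points and C = -3.4s + 4.7t:
  (-133508/2657, 17711/2657) → C = 5371689/26570
  (-10925/649, 2686/649) → C = 248846/3245
  (-4539/181, -1483/543) → C = 393277/5430
The feasible region has finitely many vertices and no improving ray; the maximum is 5371689/26570 at (-133508/2657, 17711/2657).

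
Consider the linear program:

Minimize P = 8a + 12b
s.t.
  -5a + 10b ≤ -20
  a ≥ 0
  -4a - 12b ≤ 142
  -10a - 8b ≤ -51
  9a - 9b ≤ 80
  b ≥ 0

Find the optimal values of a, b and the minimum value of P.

Extreme points and P = 8a + 12b:
  (67/14, 11/28) → P = 43
  (124/9, 44/9) → P = 1520/9
  (51/10, 0) → P = 204/5
  (80/9, 0) → P = 640/9

a = 51/10, b = 0, minimum P = 204/5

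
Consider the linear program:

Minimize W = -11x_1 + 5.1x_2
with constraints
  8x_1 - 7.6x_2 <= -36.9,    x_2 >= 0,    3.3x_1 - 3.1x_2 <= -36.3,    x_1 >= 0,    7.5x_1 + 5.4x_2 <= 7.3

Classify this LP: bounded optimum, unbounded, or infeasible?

infeasible

The boundaries x_2 = 0 and 3.3x_1 - 3.1x_2 = -36.3 meet at (-11, 0), but that point violates x_1 ≥ 0. Every candidate vertex is excluded by some other constraint, so the feasible region is empty.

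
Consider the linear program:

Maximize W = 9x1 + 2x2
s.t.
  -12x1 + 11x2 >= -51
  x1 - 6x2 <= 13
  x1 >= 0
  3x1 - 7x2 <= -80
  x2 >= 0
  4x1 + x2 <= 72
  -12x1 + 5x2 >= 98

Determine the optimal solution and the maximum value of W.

The binding constraints are 4x1 + x2 = 72 and -12x1 + 5x2 = 98.
Solving simultaneously gives x1 = 131/16, x2 = 157/4.

x1 = 131/16, x2 = 157/4, maximum W = 2435/16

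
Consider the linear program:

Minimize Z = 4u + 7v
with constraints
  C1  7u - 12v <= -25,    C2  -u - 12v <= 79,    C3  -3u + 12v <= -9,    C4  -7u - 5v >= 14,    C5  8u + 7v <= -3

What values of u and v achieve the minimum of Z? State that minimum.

u = -35/2, v = -41/8, minimum Z = -847/8

Corner points and Z = 4u + 7v:
  (-13, -11/2) → Z = -181/2
  (-17/2, -23/8) → Z = -433/8
  (-35/2, -41/8) → Z = -847/8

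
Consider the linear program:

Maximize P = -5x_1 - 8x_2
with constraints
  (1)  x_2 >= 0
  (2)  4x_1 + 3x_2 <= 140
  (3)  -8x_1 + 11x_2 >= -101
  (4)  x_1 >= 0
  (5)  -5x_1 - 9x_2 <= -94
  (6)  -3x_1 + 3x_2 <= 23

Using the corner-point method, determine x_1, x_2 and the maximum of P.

The binding constraints are -5x_1 - 9x_2 = -94 and -3x_1 + 3x_2 = 23.
Solving simultaneously gives x_1 = 25/14, x_2 = 397/42.

x_1 = 25/14, x_2 = 397/42, maximum P = -3551/42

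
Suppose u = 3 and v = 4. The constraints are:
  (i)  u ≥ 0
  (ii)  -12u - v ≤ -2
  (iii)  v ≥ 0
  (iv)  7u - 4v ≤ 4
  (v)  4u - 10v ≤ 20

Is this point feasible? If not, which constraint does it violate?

not feasible — violates (iv)

Constraint (iv): 7u - 4v = 5, which is not ≤ 4. All other constraints are satisfied.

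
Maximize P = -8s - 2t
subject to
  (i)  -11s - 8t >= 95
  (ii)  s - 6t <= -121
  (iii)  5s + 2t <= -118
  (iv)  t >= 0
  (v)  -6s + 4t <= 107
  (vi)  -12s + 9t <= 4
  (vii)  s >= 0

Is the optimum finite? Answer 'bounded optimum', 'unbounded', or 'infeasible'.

infeasible

The boundaries -12s + 9t = 4 and s = 0 meet at (0, 4/9), but that point violates -11s - 8t ≥ 95. Every candidate vertex is excluded by some other constraint, so the feasible region is empty.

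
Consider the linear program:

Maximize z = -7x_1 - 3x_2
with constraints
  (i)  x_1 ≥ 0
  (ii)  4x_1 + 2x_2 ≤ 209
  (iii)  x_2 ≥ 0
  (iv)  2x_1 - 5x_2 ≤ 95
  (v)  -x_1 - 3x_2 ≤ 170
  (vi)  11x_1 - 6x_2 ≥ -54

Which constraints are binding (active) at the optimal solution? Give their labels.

(i) and (iii)

Feasible corners and z = -7x_1 - 3x_2:
  (0, 0) → z = 0
  (0, 9) → z = -27
  (1235/24, 19/12) → z = -8759/24
  (573/23, 2515/46) → z = -15567/46
  (95/2, 0) → z = -665/2

The maximum is at (0, 0). Substituting into each constraint, equality holds for (i) and (iii); the remaining constraints have slack.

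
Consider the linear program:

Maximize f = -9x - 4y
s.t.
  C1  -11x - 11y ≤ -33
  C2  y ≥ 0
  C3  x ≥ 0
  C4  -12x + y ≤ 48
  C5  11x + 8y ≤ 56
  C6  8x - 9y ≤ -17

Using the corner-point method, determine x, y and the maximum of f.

x = 0, y = 3, maximum f = -12

The optimum lies where -11x - 11y = -33 and x = 0.
Solving simultaneously gives x = 0, y = 3.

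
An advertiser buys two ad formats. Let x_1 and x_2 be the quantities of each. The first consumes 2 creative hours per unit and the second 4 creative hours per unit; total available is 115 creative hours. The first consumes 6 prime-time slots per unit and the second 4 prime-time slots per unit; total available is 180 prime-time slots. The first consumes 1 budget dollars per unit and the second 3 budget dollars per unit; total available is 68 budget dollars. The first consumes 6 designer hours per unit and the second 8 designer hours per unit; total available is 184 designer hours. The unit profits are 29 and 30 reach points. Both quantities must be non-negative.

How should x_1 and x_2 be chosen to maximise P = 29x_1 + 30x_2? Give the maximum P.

Feasible corners and P = 29x_1 + 30x_2:
  (0, 0) → P = 0
  (0, 68/3) → P = 680
  (30, 0) → P = 870
  (88/3, 1) → P = 2642/3
  (4/5, 112/5) → P = 3476/5

The binding constraints are 6x_1 + 4x_2 = 180 and 6x_1 + 8x_2 = 184.
Solving simultaneously gives x_1 = 88/3, x_2 = 1.

x_1 = 88/3, x_2 = 1, maximum P = 2642/3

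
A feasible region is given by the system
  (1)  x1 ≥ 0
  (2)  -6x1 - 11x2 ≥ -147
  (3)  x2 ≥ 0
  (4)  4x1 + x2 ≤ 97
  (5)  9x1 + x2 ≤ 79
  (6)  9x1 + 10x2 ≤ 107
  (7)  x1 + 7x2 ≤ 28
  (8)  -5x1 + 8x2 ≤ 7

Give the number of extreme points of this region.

5

The feasible vertices (each the meet of two boundaries and inside every other half-plane) are:
  (0, 0)
  (0, 7/8)
  (79/9, 0)
  (525/62, 173/62)
  (175/43, 147/43)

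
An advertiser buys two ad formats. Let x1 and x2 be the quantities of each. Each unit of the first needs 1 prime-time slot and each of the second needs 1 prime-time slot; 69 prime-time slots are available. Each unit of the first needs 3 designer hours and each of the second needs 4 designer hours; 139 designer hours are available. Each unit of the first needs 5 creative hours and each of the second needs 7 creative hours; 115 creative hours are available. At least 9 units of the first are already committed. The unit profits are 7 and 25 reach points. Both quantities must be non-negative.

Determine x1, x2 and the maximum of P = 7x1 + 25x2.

x1 = 9, x2 = 10, maximum P = 313

Feasible corners and P = 7x1 + 25x2:
  (23, 0) → P = 161
  (9, 0) → P = 63
  (9, 10) → P = 313

The optimum lies where 5x1 + 7x2 = 115 and x1 = 9.
Solving simultaneously gives x1 = 9, x2 = 10.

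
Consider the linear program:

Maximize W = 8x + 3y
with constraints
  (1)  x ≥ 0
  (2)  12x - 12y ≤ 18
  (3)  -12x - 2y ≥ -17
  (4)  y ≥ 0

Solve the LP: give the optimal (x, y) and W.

x = 0, y = 17/2, maximum W = 51/2

Feasible corners and W = 8x + 3y:
  (0, 17/2) → W = 51/2
  (0, 0) → W = 0
  (17/12, 0) → W = 34/3

The optimum lies where x = 0 and -12x - 2y = -17.
Solving simultaneously gives x = 0, y = 17/2.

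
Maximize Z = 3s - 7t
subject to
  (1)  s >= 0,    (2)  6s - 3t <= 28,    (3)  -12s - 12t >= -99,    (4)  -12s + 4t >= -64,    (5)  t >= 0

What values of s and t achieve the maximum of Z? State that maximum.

s = 14/3, t = 0, maximum Z = 14

Vertices and Z = 3s - 7t:
  (0, 33/4) → Z = -231/4
  (0, 0) → Z = 0
  (211/36, 43/18) → Z = 31/36
  (14/3, 0) → Z = 14

The optimum lies where 6s - 3t = 28 and t = 0.
Solving simultaneously gives s = 14/3, t = 0.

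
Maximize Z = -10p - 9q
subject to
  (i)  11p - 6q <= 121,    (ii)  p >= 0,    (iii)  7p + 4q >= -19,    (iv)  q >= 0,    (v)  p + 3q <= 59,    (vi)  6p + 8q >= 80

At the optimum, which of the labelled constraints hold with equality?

Feasible corners and Z = -10p - 9q:
  (239/13, 176/13) → Z = -3974/13
  (362/31, 77/62) → Z = -7933/62
  (0, 59/3) → Z = -177
  (0, 10) → Z = -90

The maximum is at (0, 10). Substituting into each constraint, equality holds for (ii) and (vi); the remaining constraints have slack.

(ii) and (vi)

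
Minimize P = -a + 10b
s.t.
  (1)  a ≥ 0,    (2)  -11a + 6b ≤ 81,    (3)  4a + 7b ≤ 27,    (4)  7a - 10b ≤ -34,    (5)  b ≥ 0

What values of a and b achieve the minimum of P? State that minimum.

Feasible corners and P = -a + 10b:
  (0, 27/7) → P = 270/7
  (0, 17/5) → P = 34
  (32/89, 325/89) → P = 3218/89

a = 0, b = 17/5, minimum P = 34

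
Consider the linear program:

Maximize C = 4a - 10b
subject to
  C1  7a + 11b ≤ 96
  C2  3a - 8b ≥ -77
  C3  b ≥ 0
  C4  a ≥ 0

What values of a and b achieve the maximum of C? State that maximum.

Corner points and C = 4a - 10b:
  (96/7, 0) → C = 384/7
  (0, 96/11) → C = -960/11
  (0, 0) → C = 0

The optimum lies where 7a + 11b = 96 and b = 0.
Solving simultaneously gives a = 96/7, b = 0.

a = 96/7, b = 0, maximum C = 384/7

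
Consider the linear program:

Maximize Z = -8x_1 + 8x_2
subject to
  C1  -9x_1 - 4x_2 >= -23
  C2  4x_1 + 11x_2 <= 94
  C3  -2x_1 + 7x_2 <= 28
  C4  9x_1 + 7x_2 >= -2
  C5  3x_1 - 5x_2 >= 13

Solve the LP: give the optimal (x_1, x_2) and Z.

Extreme points and Z = -8x_1 + 8x_2:
  (169/27, -25/3) → Z = -3152/27
  (167/57, -16/19) → Z = -1720/57
  (27/22, -41/22) → Z = -272/11

The optimum lies where 9x_1 + 7x_2 = -2 and 3x_1 - 5x_2 = 13.
Solving simultaneously gives x_1 = 27/22, x_2 = -41/22.

x_1 = 27/22, x_2 = -41/22, maximum Z = -272/11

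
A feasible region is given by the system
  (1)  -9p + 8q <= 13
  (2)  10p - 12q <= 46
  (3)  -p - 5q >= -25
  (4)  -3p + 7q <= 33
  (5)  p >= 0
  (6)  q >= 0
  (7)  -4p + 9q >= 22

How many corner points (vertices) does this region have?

Intersecting each pair of boundary lines and keeping only the points that satisfy every inequality leaves:
  (135/53, 238/53)
  (59/49, 146/49)
  (115/29, 122/29)

3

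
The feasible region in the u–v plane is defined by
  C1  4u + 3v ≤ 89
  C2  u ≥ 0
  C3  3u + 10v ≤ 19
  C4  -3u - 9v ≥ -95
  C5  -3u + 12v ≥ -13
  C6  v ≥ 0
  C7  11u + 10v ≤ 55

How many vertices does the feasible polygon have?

Of the 21 pairwise boundary intersections, those satisfying every inequality are:
  (0, 19/10)
  (0, 0)
  (9/2, 11/20)
  (13/3, 0)
  (395/81, 11/81)

5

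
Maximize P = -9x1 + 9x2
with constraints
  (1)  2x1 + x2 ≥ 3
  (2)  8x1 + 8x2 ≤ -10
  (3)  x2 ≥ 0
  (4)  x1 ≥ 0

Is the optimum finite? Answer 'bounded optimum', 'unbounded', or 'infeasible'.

infeasible

The boundaries 2x1 + x2 = 3 and 8x1 + 8x2 = -10 meet at (17/4, -11/2), but that point violates x2 ≥ 0. Every candidate vertex is excluded by some other constraint, so the feasible region is empty.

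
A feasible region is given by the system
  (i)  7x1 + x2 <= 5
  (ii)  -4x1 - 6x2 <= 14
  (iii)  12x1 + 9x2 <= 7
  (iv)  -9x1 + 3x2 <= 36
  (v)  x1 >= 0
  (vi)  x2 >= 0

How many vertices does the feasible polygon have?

3

Intersecting each pair of boundary lines and keeping only the points that satisfy every inequality leaves:
  (0, 7/9)
  (7/12, 0)
  (0, 0)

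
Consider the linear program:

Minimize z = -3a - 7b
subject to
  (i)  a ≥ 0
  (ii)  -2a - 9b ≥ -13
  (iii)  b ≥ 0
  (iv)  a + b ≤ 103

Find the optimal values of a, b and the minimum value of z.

a = 13/2, b = 0, minimum z = -39/2

Vertices and z = -3a - 7b:
  (0, 13/9) → z = -91/9
  (0, 0) → z = 0
  (13/2, 0) → z = -39/2

The optimum lies where -2a - 9b = -13 and b = 0.
Solving simultaneously gives a = 13/2, b = 0.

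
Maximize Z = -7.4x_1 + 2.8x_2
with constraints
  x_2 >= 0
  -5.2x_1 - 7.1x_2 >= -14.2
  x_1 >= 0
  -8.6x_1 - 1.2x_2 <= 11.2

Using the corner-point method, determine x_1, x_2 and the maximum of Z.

Extreme points and Z = -7.4x_1 + 2.8x_2:
  (71/26, 0) → Z = -2627/130
  (0, 0) → Z = 0
  (0, 2) → Z = 28/5

The optimum lies where -5.2x_1 - 7.1x_2 = -14.2 and x_1 = 0.
Solving simultaneously gives x_1 = 0, x_2 = 2.

x_1 = 0, x_2 = 2, maximum Z = 5.6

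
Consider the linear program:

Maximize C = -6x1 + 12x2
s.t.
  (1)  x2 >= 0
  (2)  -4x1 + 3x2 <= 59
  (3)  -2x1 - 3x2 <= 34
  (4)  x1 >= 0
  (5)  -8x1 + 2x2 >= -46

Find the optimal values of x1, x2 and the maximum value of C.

Vertices and C = -6x1 + 12x2:
  (0, 0) → C = 0
  (23/4, 0) → C = -69/2
  (0, 59/3) → C = 236
  (16, 41) → C = 396

The binding constraints are -4x1 + 3x2 = 59 and -8x1 + 2x2 = -46.
Solving simultaneously gives x1 = 16, x2 = 41.

x1 = 16, x2 = 41, maximum C = 396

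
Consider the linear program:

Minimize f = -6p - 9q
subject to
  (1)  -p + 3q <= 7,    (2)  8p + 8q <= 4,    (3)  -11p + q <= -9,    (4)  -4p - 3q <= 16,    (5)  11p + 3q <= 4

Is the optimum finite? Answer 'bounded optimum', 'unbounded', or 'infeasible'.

Vertices and f = -6p - 9q:
  (11/37, -212/37) → f = 1842/37
  (31/44, -5/4) → f = 309/44
  (20/7, -64/7) → f = 456/7
The feasible region has finitely many vertices and no improving ray; the minimum is 309/44 at (31/44, -5/4).

bounded optimum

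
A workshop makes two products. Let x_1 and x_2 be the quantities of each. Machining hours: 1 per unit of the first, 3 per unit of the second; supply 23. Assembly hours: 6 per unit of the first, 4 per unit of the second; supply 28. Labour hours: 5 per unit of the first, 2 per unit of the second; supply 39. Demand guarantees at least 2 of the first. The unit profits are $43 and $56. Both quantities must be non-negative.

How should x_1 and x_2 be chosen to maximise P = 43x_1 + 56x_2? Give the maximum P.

Extreme points and P = 43x_1 + 56x_2:
  (14/3, 0) → P = 602/3
  (2, 0) → P = 86
  (2, 4) → P = 310

At the optimal vertex, 6x_1 + 4x_2 = 28 and x_1 = 2.
Solving simultaneously gives x_1 = 2, x_2 = 4.

x_1 = 2, x_2 = 4, maximum P = 310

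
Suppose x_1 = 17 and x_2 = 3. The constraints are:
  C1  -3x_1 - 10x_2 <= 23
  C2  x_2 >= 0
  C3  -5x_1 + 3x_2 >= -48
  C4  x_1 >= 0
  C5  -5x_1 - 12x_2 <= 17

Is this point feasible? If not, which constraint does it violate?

Constraint C3: -5x_1 + 3x_2 = -76, which is not ≥ -48. All other constraints are satisfied.

not feasible — violates C3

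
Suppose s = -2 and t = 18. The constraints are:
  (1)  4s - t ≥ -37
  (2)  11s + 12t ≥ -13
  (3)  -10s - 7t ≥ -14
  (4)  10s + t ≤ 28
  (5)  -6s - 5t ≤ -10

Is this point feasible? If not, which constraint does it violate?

not feasible — violates (3)

Constraint (3): -10s - 7t = -106, which is not ≥ -14. All other constraints are satisfied.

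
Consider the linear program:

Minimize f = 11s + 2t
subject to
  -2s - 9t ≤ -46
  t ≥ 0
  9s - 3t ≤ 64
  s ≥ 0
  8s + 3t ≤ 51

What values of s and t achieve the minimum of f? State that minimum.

Feasible corners and f = 11s + 2t:
  (0, 46/9) → f = 92/9
  (107/22, 133/33) → f = 4063/66
  (0, 17) → f = 34

The binding constraints are -2s - 9t = -46 and s = 0.
Solving simultaneously gives s = 0, t = 46/9.

s = 0, t = 46/9, minimum f = 92/9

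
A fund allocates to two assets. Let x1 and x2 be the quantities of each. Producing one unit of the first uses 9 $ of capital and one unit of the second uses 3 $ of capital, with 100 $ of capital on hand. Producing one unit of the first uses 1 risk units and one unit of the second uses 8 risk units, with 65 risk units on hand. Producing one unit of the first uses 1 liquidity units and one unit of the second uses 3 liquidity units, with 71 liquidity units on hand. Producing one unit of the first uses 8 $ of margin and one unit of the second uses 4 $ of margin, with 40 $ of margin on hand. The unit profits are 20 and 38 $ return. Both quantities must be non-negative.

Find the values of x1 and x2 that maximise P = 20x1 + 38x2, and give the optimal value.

Corner points and P = 20x1 + 38x2:
  (0, 0) → P = 0
  (0, 65/8) → P = 1235/4
  (5, 0) → P = 100
  (1, 8) → P = 324

The binding constraints are x1 + 8x2 = 65 and 8x1 + 4x2 = 40.
Solving simultaneously gives x1 = 1, x2 = 8.

x1 = 1, x2 = 8, maximum P = 324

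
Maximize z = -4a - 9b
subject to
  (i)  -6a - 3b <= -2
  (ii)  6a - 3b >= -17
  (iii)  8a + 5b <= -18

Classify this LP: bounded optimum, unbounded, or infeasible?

From the feasible point (32/3, -62/3), moving in the direction (5, -8) keeps every constraint satisfied while z increases without bound.

unbounded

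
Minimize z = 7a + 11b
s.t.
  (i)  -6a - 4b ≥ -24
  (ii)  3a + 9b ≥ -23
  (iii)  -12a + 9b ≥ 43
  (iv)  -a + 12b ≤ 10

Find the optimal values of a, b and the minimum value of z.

a = -122/15, b = 7/45, minimum z = -497/9

Corner points and z = 7a + 11b:
  (-22/5, -49/45) → z = -385/9
  (-122/15, 7/45) → z = -497/9
  (-142/45, 77/135) → z = -427/27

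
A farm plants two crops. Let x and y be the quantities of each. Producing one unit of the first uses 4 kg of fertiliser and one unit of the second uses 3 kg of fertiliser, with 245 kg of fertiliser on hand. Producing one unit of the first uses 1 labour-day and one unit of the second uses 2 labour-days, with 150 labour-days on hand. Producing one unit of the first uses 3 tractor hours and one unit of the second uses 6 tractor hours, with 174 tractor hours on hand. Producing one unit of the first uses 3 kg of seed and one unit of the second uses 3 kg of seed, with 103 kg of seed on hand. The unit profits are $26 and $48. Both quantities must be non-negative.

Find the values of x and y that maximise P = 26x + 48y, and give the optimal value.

The optimum lies where 3x + 6y = 174 and 3x + 3y = 103.
Solving simultaneously gives x = 32/3, y = 71/3.

x = 32/3, y = 71/3, maximum P = 4240/3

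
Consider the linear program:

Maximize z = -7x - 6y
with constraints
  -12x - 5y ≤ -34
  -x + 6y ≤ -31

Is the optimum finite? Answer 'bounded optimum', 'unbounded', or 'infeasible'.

From the feasible point (359/77, -338/77), moving in the direction (5, -12) keeps every constraint satisfied while z increases without bound.

unbounded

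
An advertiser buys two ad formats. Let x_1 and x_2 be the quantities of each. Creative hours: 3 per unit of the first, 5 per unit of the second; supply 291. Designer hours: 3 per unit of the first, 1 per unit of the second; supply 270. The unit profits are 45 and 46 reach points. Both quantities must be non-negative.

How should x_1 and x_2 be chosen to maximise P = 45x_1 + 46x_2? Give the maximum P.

x_1 = 353/4, x_2 = 21/4, maximum P = 16851/4

Corner points and P = 45x_1 + 46x_2:
  (0, 0) → P = 0
  (0, 291/5) → P = 13386/5
  (90, 0) → P = 4050
  (353/4, 21/4) → P = 16851/4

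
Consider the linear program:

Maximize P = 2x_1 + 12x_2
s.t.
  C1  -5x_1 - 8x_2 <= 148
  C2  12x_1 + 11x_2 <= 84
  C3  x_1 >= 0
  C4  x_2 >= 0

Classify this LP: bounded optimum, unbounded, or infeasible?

Vertices and P = 2x_1 + 12x_2:
  (0, 84/11) → P = 1008/11
  (7, 0) → P = 14
  (0, 0) → P = 0
The feasible region has finitely many vertices and no improving ray; the maximum is 1008/11 at (0, 84/11).

bounded optimum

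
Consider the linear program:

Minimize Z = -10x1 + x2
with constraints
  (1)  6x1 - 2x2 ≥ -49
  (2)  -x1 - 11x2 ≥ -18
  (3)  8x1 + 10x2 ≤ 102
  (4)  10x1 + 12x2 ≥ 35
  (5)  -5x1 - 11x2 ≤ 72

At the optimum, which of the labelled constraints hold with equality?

(3) and (5)

Feasible corners and Z = -10x1 + x2:
  (157/13, 7/13) → Z = -1563/13
  (169/98, 145/98) → Z = -1545/98
  (921/19, -543/19) → Z = -9753/19
  (1249/50, -179/10) → Z = -2677/10

The minimum is at (921/19, -543/19). Substituting into each constraint, equality holds for (3) and (5); the remaining constraints have slack.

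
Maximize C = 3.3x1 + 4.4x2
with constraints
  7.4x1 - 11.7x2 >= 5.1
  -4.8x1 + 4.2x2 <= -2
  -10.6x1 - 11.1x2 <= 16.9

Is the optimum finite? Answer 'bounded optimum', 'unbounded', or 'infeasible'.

From the feasible point (3/38, -22/57), moving in the direction (11.7, 7.4) keeps every constraint satisfied while C increases without bound.

unbounded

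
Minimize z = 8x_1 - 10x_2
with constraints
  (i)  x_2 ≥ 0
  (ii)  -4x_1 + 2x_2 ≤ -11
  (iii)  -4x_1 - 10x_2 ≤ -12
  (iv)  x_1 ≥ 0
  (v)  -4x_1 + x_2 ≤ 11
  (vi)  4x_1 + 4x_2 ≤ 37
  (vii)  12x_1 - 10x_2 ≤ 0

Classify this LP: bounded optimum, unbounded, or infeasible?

The boundaries x_2 = 0 and -4x_1 - 10x_2 = -12 meet at (3, 0), but that point violates 12x_1 - 10x_2 ≤ 0. Every candidate vertex is excluded by some other constraint, so the feasible region is empty.

infeasible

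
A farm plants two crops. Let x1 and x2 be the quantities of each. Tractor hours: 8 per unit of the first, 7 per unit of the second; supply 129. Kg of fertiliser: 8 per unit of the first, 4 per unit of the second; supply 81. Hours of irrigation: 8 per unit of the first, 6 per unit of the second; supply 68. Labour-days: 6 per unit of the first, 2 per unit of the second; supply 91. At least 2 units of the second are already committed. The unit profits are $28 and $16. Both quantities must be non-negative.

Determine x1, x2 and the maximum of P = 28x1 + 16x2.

Feasible corners and P = 28x1 + 16x2:
  (0, 34/3) → P = 544/3
  (0, 2) → P = 32
  (7, 2) → P = 228

At the optimal vertex, 8x1 + 6x2 = 68 and x2 = 2.
Solving simultaneously gives x1 = 7, x2 = 2.

x1 = 7, x2 = 2, maximum P = 228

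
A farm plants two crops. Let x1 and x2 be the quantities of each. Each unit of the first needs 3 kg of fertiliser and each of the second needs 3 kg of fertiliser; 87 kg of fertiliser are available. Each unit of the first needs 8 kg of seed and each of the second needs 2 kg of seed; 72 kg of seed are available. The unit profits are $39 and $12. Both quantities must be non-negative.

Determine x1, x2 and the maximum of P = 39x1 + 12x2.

x1 = 7/3, x2 = 80/3, maximum P = 411

Corner points and P = 39x1 + 12x2:
  (0, 0) → P = 0
  (0, 29) → P = 348
  (9, 0) → P = 351
  (7/3, 80/3) → P = 411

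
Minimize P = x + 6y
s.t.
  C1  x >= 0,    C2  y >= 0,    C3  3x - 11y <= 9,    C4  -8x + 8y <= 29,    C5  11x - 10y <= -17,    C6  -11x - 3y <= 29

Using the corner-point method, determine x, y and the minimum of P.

The binding constraints are x = 0 and 11x - 10y = -17.
Solving simultaneously gives x = 0, y = 17/10.

x = 0, y = 17/10, minimum P = 51/5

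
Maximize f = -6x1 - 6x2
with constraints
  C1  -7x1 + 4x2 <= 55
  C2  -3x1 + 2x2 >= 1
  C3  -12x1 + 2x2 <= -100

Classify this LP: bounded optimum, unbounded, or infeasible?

Extreme points and f = -6x1 - 6x2:
  (15, 40) → f = -330
  (101/9, 52/3) → f = -514/3
The feasible region has finitely many vertices and no improving ray; the maximum is -514/3 at (101/9, 52/3).

bounded optimum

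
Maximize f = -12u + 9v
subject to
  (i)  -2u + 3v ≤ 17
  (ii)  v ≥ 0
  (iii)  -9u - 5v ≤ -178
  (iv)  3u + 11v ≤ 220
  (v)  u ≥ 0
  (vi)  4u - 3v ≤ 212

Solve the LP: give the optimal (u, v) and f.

Feasible corners and f = -12u + 9v:
  (449/37, 509/37) → f = -807/37
  (473/31, 491/31) → f = -1257/31
  (178/9, 0) → f = -712/3
  (53, 0) → f = -636
  (2992/53, 244/53) → f = -636

u = 449/37, v = 509/37, maximum f = -807/37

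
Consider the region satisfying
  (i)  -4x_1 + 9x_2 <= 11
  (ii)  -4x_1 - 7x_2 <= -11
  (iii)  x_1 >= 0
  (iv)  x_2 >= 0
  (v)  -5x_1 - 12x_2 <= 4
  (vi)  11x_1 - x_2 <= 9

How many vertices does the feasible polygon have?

3

Intersecting each pair of boundary lines and keeping only the points that satisfy every inequality leaves:
  (11/32, 11/8)
  (92/95, 157/95)
  (74/81, 85/81)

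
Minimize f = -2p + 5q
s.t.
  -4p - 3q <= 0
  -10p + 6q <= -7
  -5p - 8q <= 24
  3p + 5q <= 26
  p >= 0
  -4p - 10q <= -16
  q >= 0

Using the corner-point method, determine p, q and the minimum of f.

p = 26/3, q = 0, minimum f = -52/3

Vertices and f = -2p + 5q:
  (191/68, 239/68) → f = 813/68
  (83/62, 33/31) → f = 82/31
  (26/3, 0) → f = -52/3
  (4, 0) → f = -8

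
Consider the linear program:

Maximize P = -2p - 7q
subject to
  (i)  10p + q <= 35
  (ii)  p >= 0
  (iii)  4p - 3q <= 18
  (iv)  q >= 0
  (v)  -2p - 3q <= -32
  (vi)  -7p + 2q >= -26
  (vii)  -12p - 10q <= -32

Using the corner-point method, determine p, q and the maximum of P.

Vertices and P = -2p - 7q:
  (0, 35) → P = -245
  (73/28, 125/14) → P = -474/7
  (0, 32/3) → P = -224/3

p = 73/28, q = 125/14, maximum P = -474/7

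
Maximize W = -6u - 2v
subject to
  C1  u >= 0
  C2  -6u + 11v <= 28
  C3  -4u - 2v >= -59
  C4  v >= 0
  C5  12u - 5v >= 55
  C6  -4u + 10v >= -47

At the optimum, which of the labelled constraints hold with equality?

C4 and C5

Extreme points and W = -6u - 2v:
  (593/56, 233/28) → W = -2245/28
  (745/102, 111/17) → W = -967/17
  (57/4, 1) → W = -175/2
  (55/12, 0) → W = -55/2
  (47/4, 0) → W = -141/2

The maximum is at (55/12, 0). Substituting into each constraint, equality holds for C4 and C5; the remaining constraints have slack.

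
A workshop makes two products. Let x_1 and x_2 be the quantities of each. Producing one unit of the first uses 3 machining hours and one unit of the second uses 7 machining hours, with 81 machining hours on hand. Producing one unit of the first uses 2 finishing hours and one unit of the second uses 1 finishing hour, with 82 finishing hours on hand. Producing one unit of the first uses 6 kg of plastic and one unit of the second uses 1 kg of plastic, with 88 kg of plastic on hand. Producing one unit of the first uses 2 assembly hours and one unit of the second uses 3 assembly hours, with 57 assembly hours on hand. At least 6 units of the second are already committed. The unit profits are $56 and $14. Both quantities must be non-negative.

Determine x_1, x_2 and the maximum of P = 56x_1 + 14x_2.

x_1 = 13, x_2 = 6, maximum P = 812

The optimum lies where 3x_1 + 7x_2 = 81 and x_2 = 6.
Solving simultaneously gives x_1 = 13, x_2 = 6.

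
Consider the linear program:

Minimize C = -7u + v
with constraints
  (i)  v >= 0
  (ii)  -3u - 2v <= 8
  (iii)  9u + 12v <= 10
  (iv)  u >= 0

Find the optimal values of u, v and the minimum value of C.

Extreme points and C = -7u + v:
  (10/9, 0) → C = -70/9
  (0, 0) → C = 0
  (0, 5/6) → C = 5/6

The optimum lies where v = 0 and 9u + 12v = 10.
Solving simultaneously gives u = 10/9, v = 0.

u = 10/9, v = 0, minimum C = -70/9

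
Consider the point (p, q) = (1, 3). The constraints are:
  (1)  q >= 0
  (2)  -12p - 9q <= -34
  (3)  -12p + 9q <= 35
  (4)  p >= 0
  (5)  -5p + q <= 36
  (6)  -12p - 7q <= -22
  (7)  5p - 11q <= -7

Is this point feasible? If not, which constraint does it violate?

(1): 3 ≥ 0 ✓
(2): -39 ≤ -34 ✓
(3): 15 ≤ 35 ✓
(4): 1 ≥ 0 ✓
(5): -2 ≤ 36 ✓
(6): -33 ≤ -22 ✓
(7): -28 ≤ -7 ✓

feasible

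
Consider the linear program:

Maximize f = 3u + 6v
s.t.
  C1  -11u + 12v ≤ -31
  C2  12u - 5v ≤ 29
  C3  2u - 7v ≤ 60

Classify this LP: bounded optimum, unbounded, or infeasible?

Extreme points and f = 3u + 6v:
  (193/89, -53/89) → f = 261/89
  (-503/53, -598/53) → f = -5097/53
  (-97/74, -331/37) → f = -4263/74
The feasible region has finitely many vertices and no improving ray; the maximum is 261/89 at (193/89, -53/89).

bounded optimum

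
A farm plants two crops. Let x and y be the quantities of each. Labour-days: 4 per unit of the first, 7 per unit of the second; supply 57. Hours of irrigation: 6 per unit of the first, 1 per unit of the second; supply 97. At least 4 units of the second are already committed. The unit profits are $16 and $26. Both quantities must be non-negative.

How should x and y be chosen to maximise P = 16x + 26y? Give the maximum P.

The binding constraints are 4x + 7y = 57 and y = 4.
Solving simultaneously gives x = 29/4, y = 4.

x = 29/4, y = 4, maximum P = 220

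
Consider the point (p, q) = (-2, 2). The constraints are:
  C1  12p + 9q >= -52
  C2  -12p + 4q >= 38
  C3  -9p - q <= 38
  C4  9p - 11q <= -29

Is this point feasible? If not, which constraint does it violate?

not feasible — violates C2

Constraint C2: -12p + 4q = 32, which is not ≥ 38. All other constraints are satisfied.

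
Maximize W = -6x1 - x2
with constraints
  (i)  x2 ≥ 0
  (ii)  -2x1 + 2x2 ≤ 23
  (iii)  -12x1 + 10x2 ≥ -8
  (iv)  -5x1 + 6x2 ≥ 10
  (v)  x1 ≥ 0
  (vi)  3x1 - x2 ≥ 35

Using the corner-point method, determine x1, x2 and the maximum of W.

x1 = 19, x2 = 22, maximum W = -136

Vertices and W = -6x1 - x2:
  (123/2, 73) → W = -442
  (93/4, 139/4) → W = -697/4
  (19, 22) → W = -136

The binding constraints are -12x1 + 10x2 = -8 and 3x1 - x2 = 35.
Solving simultaneously gives x1 = 19, x2 = 22.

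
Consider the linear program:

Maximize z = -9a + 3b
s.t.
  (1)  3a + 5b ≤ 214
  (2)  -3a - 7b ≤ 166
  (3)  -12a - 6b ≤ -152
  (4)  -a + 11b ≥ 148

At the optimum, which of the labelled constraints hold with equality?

(1) and (3)

Extreme points and z = -9a + 3b:
  (-262/21, 352/7) → z = 1842/7
  (807/19, 329/19) → z = -6276/19
  (392/69, 964/69) → z = -212/23

The maximum is at (-262/21, 352/7). Substituting into each constraint, equality holds for (1) and (3); the remaining constraints have slack.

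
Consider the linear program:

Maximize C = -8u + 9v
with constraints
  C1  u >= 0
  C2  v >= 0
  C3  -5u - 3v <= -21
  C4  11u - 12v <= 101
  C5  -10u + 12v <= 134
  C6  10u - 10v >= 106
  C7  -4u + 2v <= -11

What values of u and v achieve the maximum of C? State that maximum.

Feasible corners and C = -8u + 9v:
  (235, 207) → C = -17
  (131/5, 78/5) → C = -346/5
  (653/5, 120) → C = 176/5

u = 653/5, v = 120, maximum C = 176/5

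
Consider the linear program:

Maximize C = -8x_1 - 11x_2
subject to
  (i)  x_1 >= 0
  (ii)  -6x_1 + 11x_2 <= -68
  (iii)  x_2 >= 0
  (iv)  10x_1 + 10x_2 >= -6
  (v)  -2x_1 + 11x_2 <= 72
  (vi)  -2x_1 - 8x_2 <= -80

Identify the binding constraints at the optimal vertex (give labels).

Feasible corners and C = -8x_1 - 11x_2:
  (35, 142/11) → C = -422
  (712/35, 172/35) → C = -1084/5
  (40, 0) → C = -320
The feasible region is unbounded (it extends along (11, 2), (1, 0)), but C strictly decreases along every unbounded feasible direction, so there is no improving ray and the maximum is attained at a vertex.

The maximum is at (712/35, 172/35). Substituting into each constraint, equality holds for (ii) and (vi); the remaining constraints have slack.

(ii) and (vi)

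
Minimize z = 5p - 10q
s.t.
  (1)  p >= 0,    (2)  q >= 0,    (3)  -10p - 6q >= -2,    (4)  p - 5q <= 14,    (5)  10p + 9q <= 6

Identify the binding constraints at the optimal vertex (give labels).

(1) and (3)

Extreme points and z = 5p - 10q:
  (0, 0) → z = 0
  (0, 1/3) → z = -10/3
  (1/5, 0) → z = 1

The minimum is at (0, 1/3). Substituting into each constraint, equality holds for (1) and (3); the remaining constraints have slack.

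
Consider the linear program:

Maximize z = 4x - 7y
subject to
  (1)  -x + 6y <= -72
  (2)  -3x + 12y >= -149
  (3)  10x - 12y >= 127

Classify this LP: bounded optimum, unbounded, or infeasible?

Corner points and z = 4x - 7y:
  (5, -67/6) → z = 589/6
  (-17/8, -593/48) → z = 3743/48
  (-22/7, -1109/84) → z = 6707/84
The feasible region has finitely many vertices and no improving ray; the maximum is 589/6 at (5, -67/6).

bounded optimum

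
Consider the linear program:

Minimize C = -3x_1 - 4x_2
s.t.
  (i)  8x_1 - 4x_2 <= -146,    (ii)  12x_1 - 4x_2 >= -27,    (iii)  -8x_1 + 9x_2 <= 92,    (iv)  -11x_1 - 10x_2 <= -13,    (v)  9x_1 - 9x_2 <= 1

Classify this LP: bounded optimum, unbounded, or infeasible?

The boundaries 8x_1 - 4x_2 = -146 and 12x_1 - 4x_2 = -27 meet at (119/4, 96), but that point violates -8x_1 + 9x_2 ≤ 92. Every candidate vertex is excluded by some other constraint, so the feasible region is empty.

infeasible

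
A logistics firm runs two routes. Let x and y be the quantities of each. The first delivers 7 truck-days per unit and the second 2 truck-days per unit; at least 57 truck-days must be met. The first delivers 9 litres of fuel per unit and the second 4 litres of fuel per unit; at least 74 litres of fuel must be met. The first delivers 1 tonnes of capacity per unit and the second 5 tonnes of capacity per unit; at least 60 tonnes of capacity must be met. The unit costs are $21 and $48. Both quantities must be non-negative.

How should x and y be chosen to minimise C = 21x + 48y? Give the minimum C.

x = 5, y = 11, minimum C = 633

Extreme points and C = 21x + 48y:
  (0, 57/2) → C = 1368
  (60, 0) → C = 1260
  (5, 11) → C = 633
The feasible region is unbounded (it extends along (0, 1), (1, 0)), but C strictly increases along every unbounded feasible direction, so there is no improving ray and the minimum is attained at a vertex.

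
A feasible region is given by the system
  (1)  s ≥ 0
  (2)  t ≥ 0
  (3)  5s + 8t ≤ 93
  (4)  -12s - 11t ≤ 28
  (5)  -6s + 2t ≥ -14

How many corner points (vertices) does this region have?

4

Of the 10 pairwise boundary intersections, those satisfying every inequality are:
  (0, 0)
  (0, 93/8)
  (7/3, 0)
  (149/29, 244/29)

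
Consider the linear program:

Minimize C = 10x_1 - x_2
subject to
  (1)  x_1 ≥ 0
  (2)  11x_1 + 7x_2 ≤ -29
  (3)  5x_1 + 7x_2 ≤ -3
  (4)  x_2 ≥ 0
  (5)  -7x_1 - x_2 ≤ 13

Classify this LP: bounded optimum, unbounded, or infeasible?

infeasible

The boundaries x_1 = 0 and 11x_1 + 7x_2 = -29 meet at (0, -29/7), but that point violates x_2 ≥ 0. Every candidate vertex is excluded by some other constraint, so the feasible region is empty.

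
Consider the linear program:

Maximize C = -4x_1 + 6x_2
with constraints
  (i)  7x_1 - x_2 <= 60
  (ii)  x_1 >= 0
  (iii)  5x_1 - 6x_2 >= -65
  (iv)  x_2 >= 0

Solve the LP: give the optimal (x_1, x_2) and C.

x_1 = 425/37, x_2 = 755/37, maximum C = 2830/37

Corner points and C = -4x_1 + 6x_2:
  (425/37, 755/37) → C = 2830/37
  (60/7, 0) → C = -240/7
  (0, 65/6) → C = 65
  (0, 0) → C = 0

The optimum lies where 7x_1 - x_2 = 60 and 5x_1 - 6x_2 = -65.
Solving simultaneously gives x_1 = 425/37, x_2 = 755/37.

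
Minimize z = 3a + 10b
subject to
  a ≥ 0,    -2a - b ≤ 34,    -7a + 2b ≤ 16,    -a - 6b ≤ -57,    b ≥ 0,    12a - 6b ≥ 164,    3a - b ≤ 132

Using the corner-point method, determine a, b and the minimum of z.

a = 17, b = 20/3, minimum z = 353/3

Vertices and z = 3a + 10b:
  (17, 20/3) → z = 353/3
  (849/19, 39/19) → z = 2937/19
  (314/3, 182) → z = 2134

The optimum lies where -a - 6b = -57 and 12a - 6b = 164.
Solving simultaneously gives a = 17, b = 20/3.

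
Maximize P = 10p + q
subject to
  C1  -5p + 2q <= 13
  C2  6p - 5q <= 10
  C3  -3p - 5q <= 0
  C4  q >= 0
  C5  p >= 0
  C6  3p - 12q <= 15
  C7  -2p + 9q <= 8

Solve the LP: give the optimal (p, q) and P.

p = 65/22, q = 17/11, maximum P = 342/11

Vertices and P = 10p + q:
  (5/3, 0) → P = 50/3
  (65/22, 17/11) → P = 342/11
  (0, 0) → P = 0
  (0, 8/9) → P = 8/9

At the optimal vertex, 6p - 5q = 10 and -2p + 9q = 8.
Solving simultaneously gives p = 65/22, q = 17/11.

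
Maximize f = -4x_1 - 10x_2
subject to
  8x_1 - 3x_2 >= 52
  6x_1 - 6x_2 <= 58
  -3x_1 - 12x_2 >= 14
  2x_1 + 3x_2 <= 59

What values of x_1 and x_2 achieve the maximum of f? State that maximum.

Corner points and f = -4x_1 - 10x_2:
  (23/5, -76/15) → f = 484/15
  (194/35, -268/105) → f = 352/105
  (34/5, -43/15) → f = 22/15

The optimum lies where 8x_1 - 3x_2 = 52 and 6x_1 - 6x_2 = 58.
Solving simultaneously gives x_1 = 23/5, x_2 = -76/15.

x_1 = 23/5, x_2 = -76/15, maximum f = 484/15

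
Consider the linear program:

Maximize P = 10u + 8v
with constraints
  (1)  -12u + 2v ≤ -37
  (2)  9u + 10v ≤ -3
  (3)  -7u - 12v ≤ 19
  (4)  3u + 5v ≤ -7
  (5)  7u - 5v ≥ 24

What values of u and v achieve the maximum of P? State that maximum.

Extreme points and P = 10u + 8v:
  (203/79, -487/158) → P = 82/79
  (57/22, -65/22) → P = 25/11
  (77/19, -75/19) → P = 170/19
  (11/3, -18/5) → P = 118/15

The optimum lies where 9u + 10v = -3 and -7u - 12v = 19.
Solving simultaneously gives u = 77/19, v = -75/19.

u = 77/19, v = -75/19, maximum P = 170/19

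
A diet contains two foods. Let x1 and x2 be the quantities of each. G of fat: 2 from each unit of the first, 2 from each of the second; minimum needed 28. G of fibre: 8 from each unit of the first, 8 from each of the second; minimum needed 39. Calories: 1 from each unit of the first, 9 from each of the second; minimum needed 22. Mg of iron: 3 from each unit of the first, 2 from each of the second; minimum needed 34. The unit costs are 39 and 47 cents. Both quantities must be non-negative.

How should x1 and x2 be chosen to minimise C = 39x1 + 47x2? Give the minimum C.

The feasible region is unbounded (it extends along (0, 1), (1, 0)), but C strictly increases along every unbounded feasible direction, so there is no improving ray and the minimum is attained at a vertex.

At the optimal vertex, 2x1 + 2x2 = 28 and x1 + 9x2 = 22.
Solving simultaneously gives x1 = 13, x2 = 1.

x1 = 13, x2 = 1, minimum C = 554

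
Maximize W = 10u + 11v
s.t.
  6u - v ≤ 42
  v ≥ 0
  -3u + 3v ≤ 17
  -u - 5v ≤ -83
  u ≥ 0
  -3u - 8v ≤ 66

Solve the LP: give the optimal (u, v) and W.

u = 143/15, v = 76/5, maximum W = 3938/15

Feasible corners and W = 10u + 11v:
  (143/15, 76/5) → W = 3938/15
  (293/31, 456/31) → W = 7946/31
  (82/9, 133/9) → W = 761/3

The optimum lies where 6u - v = 42 and -3u + 3v = 17.
Solving simultaneously gives u = 143/15, v = 76/5.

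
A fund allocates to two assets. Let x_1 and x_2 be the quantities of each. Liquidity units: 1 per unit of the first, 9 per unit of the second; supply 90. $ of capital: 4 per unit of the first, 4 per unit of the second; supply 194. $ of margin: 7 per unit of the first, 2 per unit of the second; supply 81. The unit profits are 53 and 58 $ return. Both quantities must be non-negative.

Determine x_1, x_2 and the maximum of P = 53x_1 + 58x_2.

x_1 = 9, x_2 = 9, maximum P = 999

Extreme points and P = 53x_1 + 58x_2:
  (0, 0) → P = 0
  (0, 10) → P = 580
  (81/7, 0) → P = 4293/7
  (9, 9) → P = 999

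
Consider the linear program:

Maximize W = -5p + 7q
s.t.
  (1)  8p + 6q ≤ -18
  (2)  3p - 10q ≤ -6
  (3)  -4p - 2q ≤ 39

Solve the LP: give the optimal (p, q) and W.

p = -99/4, q = 30, maximum W = 1335/4

Feasible corners and W = -5p + 7q:
  (-108/49, -3/49) → W = 519/49
  (-99/4, 30) → W = 1335/4
  (-201/23, -93/46) → W = 1359/46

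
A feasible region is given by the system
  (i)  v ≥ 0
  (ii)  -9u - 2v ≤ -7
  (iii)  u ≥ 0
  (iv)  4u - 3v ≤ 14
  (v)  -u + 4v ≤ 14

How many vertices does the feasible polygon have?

4

Intersecting each pair of boundary lines and keeping only the points that satisfy every inequality leaves:
  (7/9, 0)
  (7/2, 0)
  (0, 7/2)
  (98/13, 70/13)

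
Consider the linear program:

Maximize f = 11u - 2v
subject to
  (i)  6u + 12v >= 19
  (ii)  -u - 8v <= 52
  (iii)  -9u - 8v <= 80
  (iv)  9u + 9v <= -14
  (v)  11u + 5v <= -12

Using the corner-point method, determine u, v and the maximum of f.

Corner points and f = 11u - 2v:
  (-278/15, 217/20) → f = -6767/30
  (-113/18, 85/18) → f = -157/2
  (-608/9, 66) → f = -7876/9

The optimum lies where 6u + 12v = 19 and 9u + 9v = -14.
Solving simultaneously gives u = -113/18, v = 85/18.

u = -113/18, v = 85/18, maximum f = -157/2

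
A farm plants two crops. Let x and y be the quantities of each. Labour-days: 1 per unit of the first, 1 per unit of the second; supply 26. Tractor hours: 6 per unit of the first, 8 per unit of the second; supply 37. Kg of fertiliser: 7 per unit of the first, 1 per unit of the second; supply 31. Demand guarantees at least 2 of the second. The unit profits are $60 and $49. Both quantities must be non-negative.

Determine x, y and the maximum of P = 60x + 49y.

x = 7/2, y = 2, maximum P = 308

Vertices and P = 60x + 49y:
  (0, 37/8) → P = 1813/8
  (0, 2) → P = 98
  (7/2, 2) → P = 308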